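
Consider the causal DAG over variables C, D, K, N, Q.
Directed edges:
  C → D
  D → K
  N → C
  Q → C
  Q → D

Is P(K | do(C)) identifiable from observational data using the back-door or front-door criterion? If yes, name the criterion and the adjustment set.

desc(C)\{C}={D,K}; candidates ⊆ {N,Q}.
size 0: {}; under {} C still reaches {D,K,N,Q} ∋ K.
{Q}: C⊥K given {Q} in G with C→· removed — back-door holds.
P(K|do(C)) = Σ_{Q} P(K|C,Q)·P(Q).

P(K|do(C)): backdoor, adjust for {Q}.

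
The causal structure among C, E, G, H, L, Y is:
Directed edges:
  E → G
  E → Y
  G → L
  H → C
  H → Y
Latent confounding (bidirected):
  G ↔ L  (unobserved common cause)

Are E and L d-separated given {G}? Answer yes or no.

No — E and L are d-connected given {G}.

Bayes-Ball from E | {G} reaches {L,Y}.
L ∈ reach(E|{G}) ⇒ E ⊥̸ L | {G}.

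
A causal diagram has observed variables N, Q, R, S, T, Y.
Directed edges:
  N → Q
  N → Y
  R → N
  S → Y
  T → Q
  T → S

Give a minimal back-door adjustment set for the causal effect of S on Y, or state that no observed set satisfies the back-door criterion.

S→Y: minimal back-door set ∅.

desc(S)\{S}={Y}; candidates ⊆ {N,Q,R,T}.
∅: S⊥Y given ∅ in G with S→· removed — back-door holds.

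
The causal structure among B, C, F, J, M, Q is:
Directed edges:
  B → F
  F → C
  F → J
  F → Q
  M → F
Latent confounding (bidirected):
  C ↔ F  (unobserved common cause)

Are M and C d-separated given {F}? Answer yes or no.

Bayes-Ball from M | {F} reaches {B,C}.
C ∈ reach(M|{F}) ⇒ M ⊥̸ C | {F}.

No — M and C are d-connected given {F}.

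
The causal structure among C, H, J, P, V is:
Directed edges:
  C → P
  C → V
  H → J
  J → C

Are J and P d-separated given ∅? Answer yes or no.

No — J and P are d-connected given ∅.

Bayes-Ball from J | ∅ reaches {C,H,P,V}.
P ∈ reach(J|∅) ⇒ J ⊥̸ P | ∅.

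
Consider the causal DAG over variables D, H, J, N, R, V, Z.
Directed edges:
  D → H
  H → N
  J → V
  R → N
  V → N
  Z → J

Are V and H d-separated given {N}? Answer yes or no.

No — V and H are d-connected given {N}.

Bayes-Ball from V | {N} reaches {D,H,J,R,Z}.
H ∈ reach(V|{N}) ⇒ V ⊥̸ H | {N}.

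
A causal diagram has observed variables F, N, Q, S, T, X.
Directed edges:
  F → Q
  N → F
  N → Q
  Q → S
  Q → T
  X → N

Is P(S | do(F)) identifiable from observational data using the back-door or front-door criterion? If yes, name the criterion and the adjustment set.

P(S|do(F)): backdoor, adjust for {N}.

desc(F)\{F}={Q,S,T}; candidates ⊆ {N,X}.
size 0: {}; under {} F still reaches {N,Q,S,T,X} ∋ S.
{N}: F⊥S given {N} in G with F→· removed — back-door holds.
P(S|do(F)) = Σ_{N} P(S|F,N)·P(N).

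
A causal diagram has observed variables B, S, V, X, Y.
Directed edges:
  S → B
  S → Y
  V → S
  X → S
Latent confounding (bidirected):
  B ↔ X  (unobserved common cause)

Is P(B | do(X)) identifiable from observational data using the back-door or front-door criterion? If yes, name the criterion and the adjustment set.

desc(X)\{X}={B,S,Y}; candidates ⊆ {V}.
X↔B: latent back-door arc(s) into X.
size 0: {}; under {} X still reaches {B} ∋ B.
size 1: {V}; under {V} X still reaches {B} ∋ B.
X↔B cannot be blocked by any observed set — no back-door set.
{S}: (i) intercepts every directed X→B path; (ii) no back-door X→{S}; (iii) {X} blocks every back-door {S}→B. Front-door holds.
P(B|do(X)) = Σ_{S} P(S|X) Σ_{X'} P(B|S,X')P(X').

P(B|do(X)): frontdoor, adjust for {S}.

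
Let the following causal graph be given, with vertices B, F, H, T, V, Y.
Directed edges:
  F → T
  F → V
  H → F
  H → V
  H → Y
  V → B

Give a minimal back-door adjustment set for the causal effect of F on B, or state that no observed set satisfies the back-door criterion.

F→B: minimal back-door set {H}.

desc(F)\{F}={B,T,V}; candidates ⊆ {H,Y}.
size 0: {}; under {} F still reaches {B,H,V,Y} ∋ B.
{H}: F⊥B given {H} in G with F→· removed — back-door holds.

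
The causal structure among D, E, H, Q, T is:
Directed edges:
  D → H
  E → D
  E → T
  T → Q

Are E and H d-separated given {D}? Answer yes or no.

Bayes-Ball from E | {D} reaches {Q,T}.
H ∉ reach(E|{D}) ⇒ E ⊥ H | {D}.

Yes — E ⊥ H | {D}.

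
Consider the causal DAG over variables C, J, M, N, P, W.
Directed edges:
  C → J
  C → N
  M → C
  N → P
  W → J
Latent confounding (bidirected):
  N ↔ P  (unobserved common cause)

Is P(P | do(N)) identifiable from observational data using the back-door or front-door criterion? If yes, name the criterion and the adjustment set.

desc(N)\{N}={P}; candidates ⊆ {C,J,M,W}.
N↔P: latent back-door arc(s) into N.
size 0: {}; under {} N still reaches {C,J,M,P} ∋ P.
size 1: {C}, {J}, {M} …(+1); under {C} N still reaches {P} ∋ P.
size 2: {C,J}, {C,M}, {C,W} …(+3); under {C,J} N still reaches {P} ∋ P.
N↔P cannot be blocked by any observed set — no back-door set.
No mediator lies on a directed N→…→P path.
Neither criterion identifies P(P|do(N)) in this graph.

P(P|do(N)): not identifiable (no BD/FD set).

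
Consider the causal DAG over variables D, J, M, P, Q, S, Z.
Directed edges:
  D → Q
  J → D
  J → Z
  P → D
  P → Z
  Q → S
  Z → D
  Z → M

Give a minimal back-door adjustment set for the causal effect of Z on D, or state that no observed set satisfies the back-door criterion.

Z→D: minimal back-door set {J, P}.

desc(Z)\{Z}={D,M,Q,S}; candidates ⊆ {J,P}.
size 0: {}; under {} Z still reaches {D,J,P,Q,S} ∋ D.
size 1: {J}, {P}; under {J} Z still reaches {D,P,Q,S} ∋ D.
{J,P}: Z⊥D given {J,P} in G with Z→· removed — back-door holds.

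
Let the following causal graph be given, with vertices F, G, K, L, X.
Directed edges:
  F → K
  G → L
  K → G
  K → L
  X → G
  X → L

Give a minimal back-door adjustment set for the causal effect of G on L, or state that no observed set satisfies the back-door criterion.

G→L: minimal back-door set {K, X}.

desc(G)\{G}={L}; candidates ⊆ {F,K,X}.
size 0: {}; under {} G still reaches {F,K,L,X} ∋ L.
size 1: {F}, {K}, {X}; under {F} G still reaches {K,L,X} ∋ L.
{K,X}: G⊥L given {K,X} in G with G→· removed — back-door holds.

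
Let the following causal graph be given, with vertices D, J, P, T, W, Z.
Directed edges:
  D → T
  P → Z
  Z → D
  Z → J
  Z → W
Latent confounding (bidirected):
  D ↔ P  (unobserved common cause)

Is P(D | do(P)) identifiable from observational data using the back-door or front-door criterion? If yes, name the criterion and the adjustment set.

desc(P)\{P}={D,J,T,W,Z}; candidates ⊆ {—}.
P↔D: latent back-door arc(s) into P.
size 0: {}; under {} P still reaches {D,T} ∋ D.
P↔D cannot be blocked by any observed set — no back-door set.
{Z}: (i) intercepts every directed P→D path; (ii) no back-door P→{Z}; (iii) {P} blocks every back-door {Z}→D. Front-door holds.
P(D|do(P)) = Σ_{Z} P(Z|P) Σ_{P'} P(D|Z,P')P(P').

P(D|do(P)): frontdoor, adjust for {Z}.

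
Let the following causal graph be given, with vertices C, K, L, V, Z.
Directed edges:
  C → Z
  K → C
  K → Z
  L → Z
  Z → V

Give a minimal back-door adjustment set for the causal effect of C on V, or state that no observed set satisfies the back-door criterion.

C→V: minimal back-door set {K}.

desc(C)\{C}={V,Z}; candidates ⊆ {K,L}.
size 0: {}; under {} C still reaches {K,V,Z} ∋ V.
{K}: C⊥V given {K} in G with C→· removed — back-door holds.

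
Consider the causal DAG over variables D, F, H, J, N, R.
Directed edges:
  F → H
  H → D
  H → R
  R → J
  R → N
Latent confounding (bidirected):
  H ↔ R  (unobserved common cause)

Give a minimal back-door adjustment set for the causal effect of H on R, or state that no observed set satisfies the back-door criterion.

H→R: no observed back-door set.

desc(H)\{H}={D,J,N,R}; candidates ⊆ {F}.
H↔R: latent back-door arc(s) into H.
size 0: {}; under {} H still reaches {F,J,N,R} ∋ R.
size 1: {F}; under {F} H still reaches {J,N,R} ∋ R.
H↔R cannot be blocked by any observed set — no back-door set.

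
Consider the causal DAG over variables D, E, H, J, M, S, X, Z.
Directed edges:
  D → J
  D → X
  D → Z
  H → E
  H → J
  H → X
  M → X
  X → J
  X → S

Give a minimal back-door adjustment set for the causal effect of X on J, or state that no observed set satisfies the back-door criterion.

X→J: minimal back-door set {D, H}.

desc(X)\{X}={J,S}; candidates ⊆ {D,E,H,M,Z}.
size 0: {}; under {} X still reaches {D,E,H,J,M,Z} ∋ J.
size 1: {D}, {E}, {H} …(+2); under {D} X still reaches {E,H,J,M} ∋ J.
{D,H}: X⊥J given {D,H} in G with X→· removed — back-door holds.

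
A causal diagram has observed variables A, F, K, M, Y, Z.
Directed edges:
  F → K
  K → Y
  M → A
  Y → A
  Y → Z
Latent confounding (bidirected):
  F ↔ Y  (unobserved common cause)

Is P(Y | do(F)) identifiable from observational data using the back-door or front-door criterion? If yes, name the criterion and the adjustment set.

desc(F)\{F}={A,K,Y,Z}; candidates ⊆ {M}.
F↔Y: latent back-door arc(s) into F.
size 0: {}; under {} F still reaches {A,Y,Z} ∋ Y.
size 1: {M}; under {M} F still reaches {A,Y,Z} ∋ Y.
F↔Y cannot be blocked by any observed set — no back-door set.
{K}: (i) intercepts every directed F→Y path; (ii) no back-door F→{K}; (iii) {F} blocks every back-door {K}→Y. Front-door holds.
P(Y|do(F)) = Σ_{K} P(K|F) Σ_{F'} P(Y|K,F')P(F').

P(Y|do(F)): frontdoor, adjust for {K}.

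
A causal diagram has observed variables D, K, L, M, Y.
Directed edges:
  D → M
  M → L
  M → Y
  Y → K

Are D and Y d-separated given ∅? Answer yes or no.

Bayes-Ball from D | ∅ reaches {K,L,M,Y}.
Y ∈ reach(D|∅) ⇒ D ⊥̸ Y | ∅.

No — D and Y are d-connected given ∅.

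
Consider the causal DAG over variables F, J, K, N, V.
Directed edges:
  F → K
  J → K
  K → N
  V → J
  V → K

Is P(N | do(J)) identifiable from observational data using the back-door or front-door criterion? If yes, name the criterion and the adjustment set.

desc(J)\{J}={K,N}; candidates ⊆ {F,V}.
size 0: {}; under {} J still reaches {K,N,V} ∋ N.
{V}: J⊥N given {V} in G with J→· removed — back-door holds.
P(N|do(J)) = Σ_{V} P(N|J,V)·P(V).

P(N|do(J)): backdoor, adjust for {V}.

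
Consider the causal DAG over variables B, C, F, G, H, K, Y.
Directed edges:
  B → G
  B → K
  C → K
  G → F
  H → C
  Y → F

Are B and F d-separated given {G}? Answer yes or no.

Bayes-Ball from B | {G} reaches {K}.
F ∉ reach(B|{G}) ⇒ B ⊥ F | {G}.

Yes — B ⊥ F | {G}.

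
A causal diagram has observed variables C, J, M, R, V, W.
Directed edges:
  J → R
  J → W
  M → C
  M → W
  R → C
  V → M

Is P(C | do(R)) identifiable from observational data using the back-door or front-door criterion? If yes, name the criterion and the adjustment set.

desc(R)\{R}={C}; candidates ⊆ {J,M,V,W}.
∅: R⊥C given ∅ in G with R→· removed — back-door holds.
P(C|do(R)) = P(C|R) — no adjustment needed.

P(C|do(R)): backdoor, adjust for ∅.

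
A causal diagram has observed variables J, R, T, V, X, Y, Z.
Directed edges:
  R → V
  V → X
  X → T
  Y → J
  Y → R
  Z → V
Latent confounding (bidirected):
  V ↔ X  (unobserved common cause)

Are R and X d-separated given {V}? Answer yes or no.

Bayes-Ball from R | {V} reaches {J,T,X,Y,Z}.
X ∈ reach(R|{V}) ⇒ R ⊥̸ X | {V}.

No — R and X are d-connected given {V}.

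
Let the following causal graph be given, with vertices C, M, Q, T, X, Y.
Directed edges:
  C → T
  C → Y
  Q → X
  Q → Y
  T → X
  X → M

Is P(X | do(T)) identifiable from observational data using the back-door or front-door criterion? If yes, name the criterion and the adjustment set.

desc(T)\{T}={M,X}; candidates ⊆ {C,Q,Y}.
∅: T⊥X given ∅ in G with T→· removed — back-door holds.
P(X|do(T)) = P(X|T) — no adjustment needed.

P(X|do(T)): backdoor, adjust for ∅.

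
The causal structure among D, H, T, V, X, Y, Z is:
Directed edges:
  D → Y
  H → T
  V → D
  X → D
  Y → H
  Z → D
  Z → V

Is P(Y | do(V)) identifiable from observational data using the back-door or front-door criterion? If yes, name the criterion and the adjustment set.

desc(V)\{V}={D,H,T,Y}; candidates ⊆ {X,Z}.
size 0: {}; under {} V still reaches {D,H,T,Y,Z} ∋ Y.
{Z}: V⊥Y given {Z} in G with V→· removed — back-door holds.
P(Y|do(V)) = Σ_{Z} P(Y|V,Z)·P(Z).

P(Y|do(V)): backdoor, adjust for {Z}.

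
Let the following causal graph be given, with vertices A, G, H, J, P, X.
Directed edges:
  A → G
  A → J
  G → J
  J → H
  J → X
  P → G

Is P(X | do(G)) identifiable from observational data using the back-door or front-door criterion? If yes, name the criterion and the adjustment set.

desc(G)\{G}={H,J,X}; candidates ⊆ {A,P}.
size 0: {}; under {} G still reaches {A,H,J,P,X} ∋ X.
{A}: G⊥X given {A} in G with G→· removed — back-door holds.
P(X|do(G)) = Σ_{A} P(X|G,A)·P(A).

P(X|do(G)): backdoor, adjust for {A}.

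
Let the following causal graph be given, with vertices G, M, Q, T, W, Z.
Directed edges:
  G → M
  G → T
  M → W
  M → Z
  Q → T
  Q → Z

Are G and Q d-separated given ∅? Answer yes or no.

Yes — G ⊥ Q | ∅.

Bayes-Ball from G | ∅ reaches {M,T,W,Z}.
Q ∉ reach(G|∅) ⇒ G ⊥ Q | ∅.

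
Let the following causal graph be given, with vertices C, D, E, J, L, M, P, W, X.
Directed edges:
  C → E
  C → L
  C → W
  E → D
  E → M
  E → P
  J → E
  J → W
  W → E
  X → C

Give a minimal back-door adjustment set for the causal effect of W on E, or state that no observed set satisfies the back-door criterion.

W→E: minimal back-door set {C, J}.

desc(W)\{W}={D,E,M,P}; candidates ⊆ {C,J,L,X}.
size 0: {}; under {} W still reaches {C,D,E,J,L,M,P,X} ∋ E.
size 1: {C}, {J}, {L} …(+1); under {C} W still reaches {D,E,J,M,P} ∋ E.
{C,J}: W⊥E given {C,J} in G with W→· removed — back-door holds.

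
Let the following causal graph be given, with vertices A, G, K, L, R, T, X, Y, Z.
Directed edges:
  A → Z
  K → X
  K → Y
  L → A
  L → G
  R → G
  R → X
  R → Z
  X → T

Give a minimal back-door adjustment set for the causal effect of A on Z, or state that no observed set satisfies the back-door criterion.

A→Z: minimal back-door set ∅.

desc(A)\{A}={Z}; candidates ⊆ {G,K,L,R,T,X,Y}.
∅: A⊥Z given ∅ in G with A→· removed — back-door holds.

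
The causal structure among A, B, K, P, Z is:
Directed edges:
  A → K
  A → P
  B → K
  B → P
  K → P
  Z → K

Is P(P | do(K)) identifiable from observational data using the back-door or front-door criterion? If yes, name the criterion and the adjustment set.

desc(K)\{K}={P}; candidates ⊆ {A,B,Z}.
size 0: {}; under {} K still reaches {A,B,P,Z} ∋ P.
size 1: {A}, {B}, {Z}; under {A} K still reaches {B,P,Z} ∋ P.
{A,B}: K⊥P given {A,B} in G with K→· removed — back-door holds.
P(P|do(K)) = Σ_{A,B} P(P|K,A,B)·P(A,B).

P(P|do(K)): backdoor, adjust for {A, B}.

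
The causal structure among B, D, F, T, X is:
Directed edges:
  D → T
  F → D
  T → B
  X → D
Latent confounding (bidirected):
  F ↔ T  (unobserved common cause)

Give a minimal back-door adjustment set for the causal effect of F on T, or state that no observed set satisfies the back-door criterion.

desc(F)\{F}={B,D,T}; candidates ⊆ {X}.
F↔T: latent back-door arc(s) into F.
size 0: {}; under {} F still reaches {B,T} ∋ T.
size 1: {X}; under {X} F still reaches {B,T} ∋ T.
F↔T cannot be blocked by any observed set — no back-door set.

F→T: no observed back-door set.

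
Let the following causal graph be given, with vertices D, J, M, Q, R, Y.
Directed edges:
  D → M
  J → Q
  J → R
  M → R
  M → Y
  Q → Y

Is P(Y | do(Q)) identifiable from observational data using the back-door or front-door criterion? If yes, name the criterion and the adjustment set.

desc(Q)\{Q}={Y}; candidates ⊆ {D,J,M,R}.
∅: Q⊥Y given ∅ in G with Q→· removed — back-door holds.
P(Y|do(Q)) = P(Y|Q) — no adjustment needed.

P(Y|do(Q)): backdoor, adjust for ∅.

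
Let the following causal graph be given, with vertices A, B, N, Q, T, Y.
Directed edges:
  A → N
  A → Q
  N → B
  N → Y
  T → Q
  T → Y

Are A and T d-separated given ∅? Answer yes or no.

Bayes-Ball from A | ∅ reaches {B,N,Q,Y}.
T ∉ reach(A|∅) ⇒ A ⊥ T | ∅.

Yes — A ⊥ T | ∅.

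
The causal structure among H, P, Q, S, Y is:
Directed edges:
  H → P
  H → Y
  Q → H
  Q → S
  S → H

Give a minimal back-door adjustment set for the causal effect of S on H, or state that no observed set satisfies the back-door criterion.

desc(S)\{S}={H,P,Y}; candidates ⊆ {Q}.
size 0: {}; under {} S still reaches {H,P,Q,Y} ∋ H.
{Q}: S⊥H given {Q} in G with S→· removed — back-door holds.

S→H: minimal back-door set {Q}.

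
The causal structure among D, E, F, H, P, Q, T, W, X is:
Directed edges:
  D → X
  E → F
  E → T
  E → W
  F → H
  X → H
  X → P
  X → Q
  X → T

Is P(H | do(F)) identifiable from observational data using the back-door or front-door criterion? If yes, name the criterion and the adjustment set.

P(H|do(F)): backdoor, adjust for ∅.

desc(F)\{F}={H}; candidates ⊆ {D,E,P,Q,T,W,X}.
∅: F⊥H given ∅ in G with F→· removed — back-door holds.
P(H|do(F)) = P(H|F) — no adjustment needed.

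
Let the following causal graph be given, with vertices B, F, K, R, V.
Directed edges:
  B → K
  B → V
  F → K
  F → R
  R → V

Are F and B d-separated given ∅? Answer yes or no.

Yes — F ⊥ B | ∅.

Bayes-Ball from F | ∅ reaches {K,R,V}.
B ∉ reach(F|∅) ⇒ F ⊥ B | ∅.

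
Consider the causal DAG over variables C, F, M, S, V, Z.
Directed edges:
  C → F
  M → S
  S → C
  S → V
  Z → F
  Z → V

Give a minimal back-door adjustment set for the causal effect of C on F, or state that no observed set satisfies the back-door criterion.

C→F: minimal back-door set ∅.

desc(C)\{C}={F}; candidates ⊆ {M,S,V,Z}.
∅: C⊥F given ∅ in G with C→· removed — back-door holds.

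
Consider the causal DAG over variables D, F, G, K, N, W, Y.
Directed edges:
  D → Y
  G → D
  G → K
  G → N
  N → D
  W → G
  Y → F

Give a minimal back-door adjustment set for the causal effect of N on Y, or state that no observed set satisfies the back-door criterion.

desc(N)\{N}={D,F,Y}; candidates ⊆ {G,K,W}.
size 0: {}; under {} N still reaches {D,F,G,K,W,Y} ∋ Y.
{G}: N⊥Y given {G} in G with N→· removed — back-door holds.

N→Y: minimal back-door set {G}.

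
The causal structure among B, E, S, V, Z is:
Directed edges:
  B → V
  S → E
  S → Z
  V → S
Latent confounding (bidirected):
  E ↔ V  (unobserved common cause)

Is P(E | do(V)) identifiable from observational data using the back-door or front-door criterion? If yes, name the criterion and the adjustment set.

desc(V)\{V}={E,S,Z}; candidates ⊆ {B}.
V↔E: latent back-door arc(s) into V.
size 0: {}; under {} V still reaches {B,E} ∋ E.
size 1: {B}; under {B} V still reaches {E} ∋ E.
V↔E cannot be blocked by any observed set — no back-door set.
{S}: (i) intercepts every directed V→E path; (ii) no back-door V→{S}; (iii) {V} blocks every back-door {S}→E. Front-door holds.
P(E|do(V)) = Σ_{S} P(S|V) Σ_{V'} P(E|S,V')P(V').

P(E|do(V)): frontdoor, adjust for {S}.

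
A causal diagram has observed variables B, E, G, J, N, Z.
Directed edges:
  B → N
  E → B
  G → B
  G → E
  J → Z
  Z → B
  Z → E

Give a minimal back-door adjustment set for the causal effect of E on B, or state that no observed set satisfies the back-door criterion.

E→B: minimal back-door set {G, Z}.

desc(E)\{E}={B,N}; candidates ⊆ {G,J,Z}.
size 0: {}; under {} E still reaches {B,G,J,N,Z} ∋ B.
size 1: {G}, {J}, {Z}; under {G} E still reaches {B,J,N,Z} ∋ B.
{G,Z}: E⊥B given {G,Z} in G with E→· removed — back-door holds.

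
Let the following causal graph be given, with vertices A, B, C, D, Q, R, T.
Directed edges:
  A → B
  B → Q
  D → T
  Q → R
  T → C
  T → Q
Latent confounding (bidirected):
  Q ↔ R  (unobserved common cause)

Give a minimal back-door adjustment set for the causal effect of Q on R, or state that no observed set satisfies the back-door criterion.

desc(Q)\{Q}={R}; candidates ⊆ {A,B,C,D,T}.
Q↔R: latent back-door arc(s) into Q.
size 0: {}; under {} Q still reaches {A,B,C,D,R,T} ∋ R.
size 1: {A}, {B}, {C} …(+2); under {A} Q still reaches {B,C,D,R,T} ∋ R.
size 2: {A,B}, {A,C}, {A,D} …(+7); under {A,B} Q still reaches {C,D,R,T} ∋ R.
Q↔R cannot be blocked by any observed set — no back-door set.

Q→R: no observed back-door set.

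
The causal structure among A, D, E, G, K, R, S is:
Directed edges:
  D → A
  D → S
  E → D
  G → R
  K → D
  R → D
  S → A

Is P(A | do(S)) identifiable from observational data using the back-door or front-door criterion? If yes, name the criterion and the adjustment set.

P(A|do(S)): backdoor, adjust for {D}.

desc(S)\{S}={A}; candidates ⊆ {D,E,G,K,R}.
size 0: {}; under {} S still reaches {A,D,E,G,K,R} ∋ A.
{D}: S⊥A given {D} in G with S→· removed — back-door holds.
P(A|do(S)) = Σ_{D} P(A|S,D)·P(D).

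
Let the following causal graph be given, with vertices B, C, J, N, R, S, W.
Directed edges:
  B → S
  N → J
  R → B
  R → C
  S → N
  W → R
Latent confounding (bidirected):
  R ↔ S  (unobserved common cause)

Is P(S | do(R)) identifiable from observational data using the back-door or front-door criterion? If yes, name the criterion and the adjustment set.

P(S|do(R)): frontdoor, adjust for {B}.

desc(R)\{R}={B,C,J,N,S}; candidates ⊆ {W}.
R↔S: latent back-door arc(s) into R.
size 0: {}; under {} R still reaches {J,N,S,W} ∋ S.
size 1: {W}; under {W} R still reaches {J,N,S} ∋ S.
R↔S cannot be blocked by any observed set — no back-door set.
{B}: (i) intercepts every directed R→S path; (ii) no back-door R→{B}; (iii) {R} blocks every back-door {B}→S. Front-door holds.
P(S|do(R)) = Σ_{B} P(B|R) Σ_{R'} P(S|B,R')P(R').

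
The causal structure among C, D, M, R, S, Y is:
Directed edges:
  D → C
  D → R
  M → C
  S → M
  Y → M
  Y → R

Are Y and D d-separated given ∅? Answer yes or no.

Bayes-Ball from Y | ∅ reaches {C,M,R}.
D ∉ reach(Y|∅) ⇒ Y ⊥ D | ∅.

Yes — Y ⊥ D | ∅.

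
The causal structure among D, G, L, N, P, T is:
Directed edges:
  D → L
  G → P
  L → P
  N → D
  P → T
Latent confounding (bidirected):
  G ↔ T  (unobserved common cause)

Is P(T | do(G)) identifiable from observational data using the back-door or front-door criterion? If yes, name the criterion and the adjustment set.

P(T|do(G)): frontdoor, adjust for {P}.

desc(G)\{G}={P,T}; candidates ⊆ {D,L,N}.
G↔T: latent back-door arc(s) into G.
size 0: {}; under {} G still reaches {T} ∋ T.
size 1: {D}, {L}, {N}; under {D} G still reaches {T} ∋ T.
size 2: {D,L}, {D,N}, {L,N}; under {D,L} G still reaches {T} ∋ T.
G↔T cannot be blocked by any observed set — no back-door set.
{P}: (i) intercepts every directed G→T path; (ii) no back-door G→{P}; (iii) {G} blocks every back-door {P}→T. Front-door holds.
P(T|do(G)) = Σ_{P} P(P|G) Σ_{G'} P(T|P,G')P(G').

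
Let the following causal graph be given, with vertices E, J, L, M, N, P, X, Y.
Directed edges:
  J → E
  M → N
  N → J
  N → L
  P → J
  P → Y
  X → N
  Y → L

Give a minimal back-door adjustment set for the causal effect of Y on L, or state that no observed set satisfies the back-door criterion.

Y→L: minimal back-door set ∅.

desc(Y)\{Y}={L}; candidates ⊆ {E,J,M,N,P,X}.
∅: Y⊥L given ∅ in G with Y→· removed — back-door holds.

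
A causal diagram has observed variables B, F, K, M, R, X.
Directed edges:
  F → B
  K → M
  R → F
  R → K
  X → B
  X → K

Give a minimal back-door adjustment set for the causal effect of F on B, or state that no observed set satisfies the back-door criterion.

F→B: minimal back-door set ∅.

desc(F)\{F}={B}; candidates ⊆ {K,M,R,X}.
∅: F⊥B given ∅ in G with F→· removed — back-door holds.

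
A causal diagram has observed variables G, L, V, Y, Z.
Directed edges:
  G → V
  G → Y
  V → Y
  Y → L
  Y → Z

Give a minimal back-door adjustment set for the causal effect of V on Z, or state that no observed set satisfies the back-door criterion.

V→Z: minimal back-door set {G}.

desc(V)\{V}={L,Y,Z}; candidates ⊆ {G}.
size 0: {}; under {} V still reaches {G,L,Y,Z} ∋ Z.
{G}: V⊥Z given {G} in G with V→· removed — back-door holds.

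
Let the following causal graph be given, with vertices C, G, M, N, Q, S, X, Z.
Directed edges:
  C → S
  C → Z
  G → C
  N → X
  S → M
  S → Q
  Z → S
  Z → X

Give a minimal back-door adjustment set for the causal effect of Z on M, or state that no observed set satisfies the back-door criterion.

desc(Z)\{Z}={M,Q,S,X}; candidates ⊆ {C,G,N}.
size 0: {}; under {} Z still reaches {C,G,M,Q,S} ∋ M.
{C}: Z⊥M given {C} in G with Z→· removed — back-door holds.

Z→M: minimal back-door set {C}.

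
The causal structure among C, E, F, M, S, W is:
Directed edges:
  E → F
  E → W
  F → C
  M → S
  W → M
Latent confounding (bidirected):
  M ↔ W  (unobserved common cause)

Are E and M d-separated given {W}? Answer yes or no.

Bayes-Ball from E | {W} reaches {C,F,M,S}.
M ∈ reach(E|{W}) ⇒ E ⊥̸ M | {W}.

No — E and M are d-connected given {W}.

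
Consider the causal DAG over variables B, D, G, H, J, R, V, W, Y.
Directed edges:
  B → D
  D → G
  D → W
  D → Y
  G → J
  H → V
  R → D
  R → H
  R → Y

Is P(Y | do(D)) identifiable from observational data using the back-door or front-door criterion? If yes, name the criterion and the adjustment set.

P(Y|do(D)): backdoor, adjust for {R}.

desc(D)\{D}={G,J,W,Y}; candidates ⊆ {B,H,R,V}.
size 0: {}; under {} D still reaches {B,H,R,V,Y} ∋ Y.
{R}: D⊥Y given {R} in G with D→· removed — back-door holds.
P(Y|do(D)) = Σ_{R} P(Y|D,R)·P(R).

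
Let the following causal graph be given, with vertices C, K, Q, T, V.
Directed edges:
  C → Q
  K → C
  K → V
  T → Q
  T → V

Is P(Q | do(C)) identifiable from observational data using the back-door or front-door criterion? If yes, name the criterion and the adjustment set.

P(Q|do(C)): backdoor, adjust for ∅.

desc(C)\{C}={Q}; candidates ⊆ {K,T,V}.
∅: C⊥Q given ∅ in G with C→· removed — back-door holds.
P(Q|do(C)) = P(Q|C) — no adjustment needed.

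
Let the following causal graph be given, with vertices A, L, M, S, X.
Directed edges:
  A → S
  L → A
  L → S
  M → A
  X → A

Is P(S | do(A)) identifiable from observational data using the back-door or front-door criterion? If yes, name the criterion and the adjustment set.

P(S|do(A)): backdoor, adjust for {L}.

desc(A)\{A}={S}; candidates ⊆ {L,M,X}.
size 0: {}; under {} A still reaches {L,M,S,X} ∋ S.
{L}: A⊥S given {L} in G with A→· removed — back-door holds.
P(S|do(A)) = Σ_{L} P(S|A,L)·P(L).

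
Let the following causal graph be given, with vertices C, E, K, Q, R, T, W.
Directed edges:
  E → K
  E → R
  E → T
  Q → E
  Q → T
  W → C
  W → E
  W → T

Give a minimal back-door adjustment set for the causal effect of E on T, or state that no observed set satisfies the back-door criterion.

desc(E)\{E}={K,R,T}; candidates ⊆ {C,Q,W}.
size 0: {}; under {} E still reaches {C,Q,T,W} ∋ T.
size 1: {C}, {Q}, {W}; under {C} E still reaches {Q,T,W} ∋ T.
{Q,W}: E⊥T given {Q,W} in G with E→· removed — back-door holds.

E→T: minimal back-door set {Q, W}.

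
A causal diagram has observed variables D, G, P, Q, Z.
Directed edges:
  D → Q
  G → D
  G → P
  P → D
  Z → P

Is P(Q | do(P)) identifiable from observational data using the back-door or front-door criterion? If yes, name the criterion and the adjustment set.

desc(P)\{P}={D,Q}; candidates ⊆ {G,Z}.
size 0: {}; under {} P still reaches {D,G,Q,Z} ∋ Q.
{G}: P⊥Q given {G} in G with P→· removed — back-door holds.
P(Q|do(P)) = Σ_{G} P(Q|P,G)·P(G).

P(Q|do(P)): backdoor, adjust for {G}.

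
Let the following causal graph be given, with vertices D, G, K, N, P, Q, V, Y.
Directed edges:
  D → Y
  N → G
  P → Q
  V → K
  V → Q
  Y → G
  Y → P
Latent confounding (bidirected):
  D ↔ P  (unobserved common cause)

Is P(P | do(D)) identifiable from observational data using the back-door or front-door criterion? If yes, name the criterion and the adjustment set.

P(P|do(D)): frontdoor, adjust for {Y}.

desc(D)\{D}={G,P,Q,Y}; candidates ⊆ {K,N,V}.
D↔P: latent back-door arc(s) into D.
size 0: {}; under {} D still reaches {P,Q} ∋ P.
size 1: {K}, {N}, {V}; under {K} D still reaches {P,Q} ∋ P.
size 2: {K,N}, {K,V}, {N,V}; under {K,N} D still reaches {P,Q} ∋ P.
D↔P cannot be blocked by any observed set — no back-door set.
{Y}: (i) intercepts every directed D→P path; (ii) no back-door D→{Y}; (iii) {D} blocks every back-door {Y}→P. Front-door holds.
P(P|do(D)) = Σ_{Y} P(Y|D) Σ_{D'} P(P|Y,D')P(D').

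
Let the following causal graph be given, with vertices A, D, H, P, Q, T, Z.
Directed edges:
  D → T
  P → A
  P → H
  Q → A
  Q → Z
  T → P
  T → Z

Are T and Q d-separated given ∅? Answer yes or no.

Yes — T ⊥ Q | ∅.

Bayes-Ball from T | ∅ reaches {A,D,H,P,Z}.
Q ∉ reach(T|∅) ⇒ T ⊥ Q | ∅.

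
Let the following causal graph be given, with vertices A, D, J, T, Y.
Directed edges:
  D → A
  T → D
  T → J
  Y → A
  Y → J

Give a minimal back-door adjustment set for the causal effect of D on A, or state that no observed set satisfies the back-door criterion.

desc(D)\{D}={A}; candidates ⊆ {J,T,Y}.
∅: D⊥A given ∅ in G with D→· removed — back-door holds.

D→A: minimal back-door set ∅.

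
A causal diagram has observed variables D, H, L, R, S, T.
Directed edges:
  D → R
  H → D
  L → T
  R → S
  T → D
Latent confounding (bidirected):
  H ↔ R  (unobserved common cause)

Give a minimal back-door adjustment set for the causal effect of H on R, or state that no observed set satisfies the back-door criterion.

H→R: no observed back-door set.

desc(H)\{H}={D,R,S}; candidates ⊆ {L,T}.
H↔R: latent back-door arc(s) into H.
size 0: {}; under {} H still reaches {R,S} ∋ R.
size 1: {L}, {T}; under {L} H still reaches {R,S} ∋ R.
size 2: {L,T}; under {L,T} H still reaches {R,S} ∋ R.
H↔R cannot be blocked by any observed set — no back-door set.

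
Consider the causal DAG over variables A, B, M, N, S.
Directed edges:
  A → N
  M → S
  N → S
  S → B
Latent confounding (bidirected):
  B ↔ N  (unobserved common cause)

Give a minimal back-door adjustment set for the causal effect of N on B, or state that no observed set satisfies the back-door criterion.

desc(N)\{N}={B,S}; candidates ⊆ {A,M}.
N↔B: latent back-door arc(s) into N.
size 0: {}; under {} N still reaches {A,B} ∋ B.
size 1: {A}, {M}; under {A} N still reaches {B} ∋ B.
size 2: {A,M}; under {A,M} N still reaches {B} ∋ B.
N↔B cannot be blocked by any observed set — no back-door set.

N→B: no observed back-door set.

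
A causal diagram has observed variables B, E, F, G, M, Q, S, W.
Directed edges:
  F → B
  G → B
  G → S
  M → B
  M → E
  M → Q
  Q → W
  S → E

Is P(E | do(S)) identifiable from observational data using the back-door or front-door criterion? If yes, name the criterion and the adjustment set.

desc(S)\{S}={E}; candidates ⊆ {B,F,G,M,Q,W}.
∅: S⊥E given ∅ in G with S→· removed — back-door holds.
P(E|do(S)) = P(E|S) — no adjustment needed.

P(E|do(S)): backdoor, adjust for ∅.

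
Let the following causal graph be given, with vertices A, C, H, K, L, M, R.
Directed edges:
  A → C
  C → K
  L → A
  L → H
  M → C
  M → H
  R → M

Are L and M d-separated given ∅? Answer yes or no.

Bayes-Ball from L | ∅ reaches {A,C,H,K}.
M ∉ reach(L|∅) ⇒ L ⊥ M | ∅.

Yes — L ⊥ M | ∅.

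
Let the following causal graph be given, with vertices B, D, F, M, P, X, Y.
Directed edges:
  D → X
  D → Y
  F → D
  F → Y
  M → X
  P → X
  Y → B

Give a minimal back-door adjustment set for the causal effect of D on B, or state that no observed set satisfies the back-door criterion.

desc(D)\{D}={B,X,Y}; candidates ⊆ {F,M,P}.
size 0: {}; under {} D still reaches {B,F,Y} ∋ B.
{F}: D⊥B given {F} in G with D→· removed — back-door holds.

D→B: minimal back-door set {F}.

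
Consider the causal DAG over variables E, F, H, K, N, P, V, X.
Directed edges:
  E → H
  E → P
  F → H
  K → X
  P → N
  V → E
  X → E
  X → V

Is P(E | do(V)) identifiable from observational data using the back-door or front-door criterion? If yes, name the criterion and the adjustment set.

P(E|do(V)): backdoor, adjust for {X}.

desc(V)\{V}={E,H,N,P}; candidates ⊆ {F,K,X}.
size 0: {}; under {} V still reaches {E,H,K,N,P,X} ∋ E.
{X}: V⊥E given {X} in G with V→· removed — back-door holds.
P(E|do(V)) = Σ_{X} P(E|V,X)·P(X).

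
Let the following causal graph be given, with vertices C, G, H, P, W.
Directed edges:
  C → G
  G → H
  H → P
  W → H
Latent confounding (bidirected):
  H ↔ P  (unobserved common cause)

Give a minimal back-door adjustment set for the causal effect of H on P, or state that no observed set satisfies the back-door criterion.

H→P: no observed back-door set.

desc(H)\{H}={P}; candidates ⊆ {C,G,W}.
H↔P: latent back-door arc(s) into H.
size 0: {}; under {} H still reaches {C,G,P,W} ∋ P.
size 1: {C}, {G}, {W}; under {C} H still reaches {G,P,W} ∋ P.
size 2: {C,G}, {C,W}, {G,W}; under {C,G} H still reaches {P,W} ∋ P.
H↔P cannot be blocked by any observed set — no back-door set.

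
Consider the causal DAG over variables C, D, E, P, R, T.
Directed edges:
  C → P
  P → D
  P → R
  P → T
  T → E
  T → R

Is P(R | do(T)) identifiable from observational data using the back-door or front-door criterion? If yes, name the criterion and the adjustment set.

P(R|do(T)): backdoor, adjust for {P}.

desc(T)\{T}={E,R}; candidates ⊆ {C,D,P}.
size 0: {}; under {} T still reaches {C,D,P,R} ∋ R.
{P}: T⊥R given {P} in G with T→· removed — back-door holds.
P(R|do(T)) = Σ_{P} P(R|T,P)·P(P).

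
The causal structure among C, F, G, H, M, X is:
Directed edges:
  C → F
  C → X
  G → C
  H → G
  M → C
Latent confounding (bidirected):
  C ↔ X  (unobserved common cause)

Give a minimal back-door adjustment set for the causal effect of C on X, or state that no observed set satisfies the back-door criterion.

C→X: no observed back-door set.

desc(C)\{C}={F,X}; candidates ⊆ {G,H,M}.
C↔X: latent back-door arc(s) into C.
size 0: {}; under {} C still reaches {G,H,M,X} ∋ X.
size 1: {G}, {H}, {M}; under {G} C still reaches {M,X} ∋ X.
size 2: {G,H}, {G,M}, {H,M}; under {G,H} C still reaches {M,X} ∋ X.
C↔X cannot be blocked by any observed set — no back-door set.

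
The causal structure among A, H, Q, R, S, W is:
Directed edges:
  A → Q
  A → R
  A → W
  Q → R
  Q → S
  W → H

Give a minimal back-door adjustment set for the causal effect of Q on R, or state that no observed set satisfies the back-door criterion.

desc(Q)\{Q}={R,S}; candidates ⊆ {A,H,W}.
size 0: {}; under {} Q still reaches {A,H,R,W} ∋ R.
{A}: Q⊥R given {A} in G with Q→· removed — back-door holds.

Q→R: minimal back-door set {A}.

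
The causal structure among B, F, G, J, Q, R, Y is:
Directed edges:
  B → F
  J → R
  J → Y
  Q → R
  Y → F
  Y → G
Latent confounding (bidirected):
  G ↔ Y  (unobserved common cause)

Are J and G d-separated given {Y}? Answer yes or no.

No — J and G are d-connected given {Y}.

Bayes-Ball from J | {Y} reaches {G,R}.
G ∈ reach(J|{Y}) ⇒ J ⊥̸ G | {Y}.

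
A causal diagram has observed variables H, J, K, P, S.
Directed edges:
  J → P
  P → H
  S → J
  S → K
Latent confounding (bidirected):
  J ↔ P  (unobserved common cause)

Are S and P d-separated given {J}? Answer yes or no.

Bayes-Ball from S | {J} reaches {H,K,P}.
P ∈ reach(S|{J}) ⇒ S ⊥̸ P | {J}.

No — S and P are d-connected given {J}.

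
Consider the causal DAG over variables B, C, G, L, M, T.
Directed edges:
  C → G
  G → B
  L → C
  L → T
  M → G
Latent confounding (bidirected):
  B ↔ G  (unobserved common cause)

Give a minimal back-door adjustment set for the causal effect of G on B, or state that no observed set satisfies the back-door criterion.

G→B: no observed back-door set.

desc(G)\{G}={B}; candidates ⊆ {C,L,M,T}.
G↔B: latent back-door arc(s) into G.
size 0: {}; under {} G still reaches {B,C,L,M,T} ∋ B.
size 1: {C}, {L}, {M} …(+1); under {C} G still reaches {B,M} ∋ B.
size 2: {C,L}, {C,M}, {C,T} …(+3); under {C,L} G still reaches {B,M} ∋ B.
G↔B cannot be blocked by any observed set — no back-door set.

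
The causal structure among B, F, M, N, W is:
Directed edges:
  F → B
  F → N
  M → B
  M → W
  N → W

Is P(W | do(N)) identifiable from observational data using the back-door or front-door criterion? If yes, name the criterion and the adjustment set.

desc(N)\{N}={W}; candidates ⊆ {B,F,M}.
∅: N⊥W given ∅ in G with N→· removed — back-door holds.
P(W|do(N)) = P(W|N) — no adjustment needed.

P(W|do(N)): backdoor, adjust for ∅.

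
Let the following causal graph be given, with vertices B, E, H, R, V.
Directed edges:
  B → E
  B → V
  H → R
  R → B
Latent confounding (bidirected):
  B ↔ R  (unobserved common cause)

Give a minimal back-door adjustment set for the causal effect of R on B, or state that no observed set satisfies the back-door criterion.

R→B: no observed back-door set.

desc(R)\{R}={B,E,V}; candidates ⊆ {H}.
R↔B: latent back-door arc(s) into R.
size 0: {}; under {} R still reaches {B,E,H,V} ∋ B.
size 1: {H}; under {H} R still reaches {B,E,V} ∋ B.
R↔B cannot be blocked by any observed set — no back-door set.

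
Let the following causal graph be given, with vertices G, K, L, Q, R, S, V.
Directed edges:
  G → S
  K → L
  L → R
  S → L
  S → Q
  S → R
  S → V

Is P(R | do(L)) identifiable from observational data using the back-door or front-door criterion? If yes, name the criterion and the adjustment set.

desc(L)\{L}={R}; candidates ⊆ {G,K,Q,S,V}.
size 0: {}; under {} L still reaches {G,K,Q,R,S,V} ∋ R.
{S}: L⊥R given {S} in G with L→· removed — back-door holds.
P(R|do(L)) = Σ_{S} P(R|L,S)·P(S).

P(R|do(L)): backdoor, adjust for {S}.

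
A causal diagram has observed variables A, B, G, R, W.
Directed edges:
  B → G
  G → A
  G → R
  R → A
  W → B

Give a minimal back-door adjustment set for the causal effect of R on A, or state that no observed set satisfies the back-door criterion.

R→A: minimal back-door set {G}.

desc(R)\{R}={A}; candidates ⊆ {B,G,W}.
size 0: {}; under {} R still reaches {A,B,G,W} ∋ A.
{G}: R⊥A given {G} in G with R→· removed — back-door holds.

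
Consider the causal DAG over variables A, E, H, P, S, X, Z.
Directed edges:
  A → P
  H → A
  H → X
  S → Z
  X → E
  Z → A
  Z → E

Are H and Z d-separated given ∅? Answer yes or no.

Yes — H ⊥ Z | ∅.

Bayes-Ball from H | ∅ reaches {A,E,P,X}.
Z ∉ reach(H|∅) ⇒ H ⊥ Z | ∅.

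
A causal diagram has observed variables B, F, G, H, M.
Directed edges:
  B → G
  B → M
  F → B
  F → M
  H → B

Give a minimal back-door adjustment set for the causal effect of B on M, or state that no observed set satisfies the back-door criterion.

B→M: minimal back-door set {F}.

desc(B)\{B}={G,M}; candidates ⊆ {F,H}.
size 0: {}; under {} B still reaches {F,H,M} ∋ M.
{F}: B⊥M given {F} in G with B→· removed — back-door holds.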